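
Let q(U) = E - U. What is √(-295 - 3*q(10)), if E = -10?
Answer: I*√235 ≈ 15.33*I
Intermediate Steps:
q(U) = -10 - U
√(-295 - 3*q(10)) = √(-295 - 3*(-10 - 1*10)) = √(-295 - 3*(-10 - 10)) = √(-295 - 3*(-20)) = √(-295 + 60) = √(-235) = I*√235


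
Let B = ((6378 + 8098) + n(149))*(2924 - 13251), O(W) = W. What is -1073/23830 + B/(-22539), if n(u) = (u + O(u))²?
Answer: 25416399920453/537104370 ≈ 47321.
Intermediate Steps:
n(u) = 4*u² (n(u) = (u + u)² = (2*u)² = 4*u²)
B = -1066572560 (B = ((6378 + 8098) + 4*149²)*(2924 - 13251) = (14476 + 4*22201)*(-10327) = (14476 + 88804)*(-10327) = 103280*(-10327) = -1066572560)
-1073/23830 + B/(-22539) = -1073/23830 - 1066572560/(-22539) = -1073*1/23830 - 1066572560*(-1/22539) = -1073/23830 + 1066572560/22539 = 25416399920453/537104370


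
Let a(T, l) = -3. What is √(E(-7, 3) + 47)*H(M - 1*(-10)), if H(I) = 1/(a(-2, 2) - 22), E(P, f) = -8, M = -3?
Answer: -√39/25 ≈ -0.24980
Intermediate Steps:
H(I) = -1/25 (H(I) = 1/(-3 - 22) = 1/(-25) = -1/25)
√(E(-7, 3) + 47)*H(M - 1*(-10)) = √(-8 + 47)*(-1/25) = √39*(-1/25) = -√39/25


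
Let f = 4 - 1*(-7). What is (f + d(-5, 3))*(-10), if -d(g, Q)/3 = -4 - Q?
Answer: -320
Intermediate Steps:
d(g, Q) = 12 + 3*Q (d(g, Q) = -3*(-4 - Q) = 12 + 3*Q)
f = 11 (f = 4 + 7 = 11)
(f + d(-5, 3))*(-10) = (11 + (12 + 3*3))*(-10) = (11 + (12 + 9))*(-10) = (11 + 21)*(-10) = 32*(-10) = -320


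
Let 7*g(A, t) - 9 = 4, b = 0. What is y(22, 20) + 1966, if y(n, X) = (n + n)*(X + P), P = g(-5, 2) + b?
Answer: 20494/7 ≈ 2927.7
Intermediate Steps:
g(A, t) = 13/7 (g(A, t) = 9/7 + (⅐)*4 = 9/7 + 4/7 = 13/7)
P = 13/7 (P = 13/7 + 0 = 13/7 ≈ 1.8571)
y(n, X) = 2*n*(13/7 + X) (y(n, X) = (n + n)*(X + 13/7) = (2*n)*(13/7 + X) = 2*n*(13/7 + X))
y(22, 20) + 1966 = (2/7)*22*(13 + 7*20) + 1966 = (2/7)*22*(13 + 140) + 1966 = (2/7)*22*153 + 1966 = 6732/7 + 1966 = 20494/7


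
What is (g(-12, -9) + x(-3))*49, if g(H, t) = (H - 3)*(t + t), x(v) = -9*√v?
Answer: 13230 - 441*I*√3 ≈ 13230.0 - 763.83*I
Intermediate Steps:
g(H, t) = 2*t*(-3 + H) (g(H, t) = (-3 + H)*(2*t) = 2*t*(-3 + H))
(g(-12, -9) + x(-3))*49 = (2*(-9)*(-3 - 12) - 9*I*√3)*49 = (2*(-9)*(-15) - 9*I*√3)*49 = (270 - 9*I*√3)*49 = 13230 - 441*I*√3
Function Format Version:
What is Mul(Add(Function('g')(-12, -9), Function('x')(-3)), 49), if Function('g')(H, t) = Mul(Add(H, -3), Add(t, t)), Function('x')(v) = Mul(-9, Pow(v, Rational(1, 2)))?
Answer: Add(13230, Mul(-441, I, Pow(3, Rational(1, 2)))) ≈ Add(13230., Mul(-763.83, I))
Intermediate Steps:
Function('g')(H, t) = Mul(2, t, Add(-3, H)) (Function('g')(H, t) = Mul(Add(-3, H), Mul(2, t)) = Mul(2, t, Add(-3, H)))
Mul(Add(Function('g')(-12, -9), Function('x')(-3)), 49) = Mul(Add(Mul(2, -9, Add(-3, -12)), Mul(-9, Pow(-3, Rational(1, 2)))), 49) = Mul(Add(Mul(2, -9, -15), Mul(-9, Mul(I, Pow(3, Rational(1, 2))))), 49) = Mul(Add(270, Mul(-9, I, Pow(3, Rational(1, 2)))), 49) = Add(13230, Mul(-441, I, Pow(3, Rational(1, 2))))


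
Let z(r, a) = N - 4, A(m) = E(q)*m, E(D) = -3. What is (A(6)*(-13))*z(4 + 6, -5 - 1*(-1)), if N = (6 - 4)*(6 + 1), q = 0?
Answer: 2340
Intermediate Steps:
A(m) = -3*m
N = 14 (N = 2*7 = 14)
z(r, a) = 10 (z(r, a) = 14 - 4 = 10)
(A(6)*(-13))*z(4 + 6, -5 - 1*(-1)) = (-3*6*(-13))*10 = -18*(-13)*10 = 234*10 = 2340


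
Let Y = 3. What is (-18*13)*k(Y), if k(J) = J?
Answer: -702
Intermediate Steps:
(-18*13)*k(Y) = -18*13*3 = -234*3 = -702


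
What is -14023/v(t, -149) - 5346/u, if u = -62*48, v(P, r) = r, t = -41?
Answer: 7088167/73904 ≈ 95.910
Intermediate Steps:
u = -2976
-14023/v(t, -149) - 5346/u = -14023/(-149) - 5346/(-2976) = -14023*(-1/149) - 5346*(-1/2976) = 14023/149 + 891/496 = 7088167/73904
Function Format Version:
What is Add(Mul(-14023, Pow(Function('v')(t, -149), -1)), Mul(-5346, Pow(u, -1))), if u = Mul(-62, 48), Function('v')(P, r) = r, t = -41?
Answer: Rational(7088167, 73904) ≈ 95.910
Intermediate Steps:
u = -2976
Add(Mul(-14023, Pow(Function('v')(t, -149), -1)), Mul(-5346, Pow(u, -1))) = Add(Mul(-14023, Pow(-149, -1)), Mul(-5346, Pow(-2976, -1))) = Add(Mul(-14023, Rational(-1, 149)), Mul(-5346, Rational(-1, 2976))) = Add(Rational(14023, 149), Rational(891, 496)) = Rational(7088167, 73904)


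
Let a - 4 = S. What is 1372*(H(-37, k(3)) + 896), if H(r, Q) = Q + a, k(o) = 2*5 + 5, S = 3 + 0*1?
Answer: 1259496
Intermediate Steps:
S = 3 (S = 3 + 0 = 3)
a = 7 (a = 4 + 3 = 7)
k(o) = 15 (k(o) = 10 + 5 = 15)
H(r, Q) = 7 + Q (H(r, Q) = Q + 7 = 7 + Q)
1372*(H(-37, k(3)) + 896) = 1372*((7 + 15) + 896) = 1372*(22 + 896) = 1372*918 = 1259496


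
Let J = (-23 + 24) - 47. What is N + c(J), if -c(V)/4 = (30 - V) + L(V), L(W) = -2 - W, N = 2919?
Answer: 2439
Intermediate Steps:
J = -46 (J = 1 - 47 = -46)
c(V) = -112 + 8*V (c(V) = -4*((30 - V) + (-2 - V)) = -4*(28 - 2*V) = -112 + 8*V)
N + c(J) = 2919 + (-112 + 8*(-46)) = 2919 + (-112 - 368) = 2919 - 480 = 2439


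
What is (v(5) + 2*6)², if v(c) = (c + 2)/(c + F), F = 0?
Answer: 4489/25 ≈ 179.56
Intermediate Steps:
v(c) = (2 + c)/c (v(c) = (c + 2)/(c + 0) = (2 + c)/c)
(v(5) + 2*6)² = ((2 + 5)/5 + 2*6)² = ((⅕)*7 + 12)² = (7/5 + 12)² = (67/5)² = 4489/25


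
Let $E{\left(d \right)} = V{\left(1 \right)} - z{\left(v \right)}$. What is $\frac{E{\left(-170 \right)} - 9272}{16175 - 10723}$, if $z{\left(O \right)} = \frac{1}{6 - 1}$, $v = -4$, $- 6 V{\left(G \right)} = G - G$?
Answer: $- \frac{46361}{27260} \approx -1.7007$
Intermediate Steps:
$V{\left(G \right)} = 0$ ($V{\left(G \right)} = - \frac{G - G}{6} = \left(- \frac{1}{6}\right) 0 = 0$)
$z{\left(O \right)} = \frac{1}{5}$
$E{\left(d \right)} = - \frac{1}{5}$ ($E{\left(d \right)} = 0 - \frac{1}{5} = - \frac{1}{5}$)
$\frac{E{\left(-170 \right)} - 9272}{16175 - 10723} = \frac{- \frac{1}{5} - 9272}{16175 - 10723} = - \frac{46361}{5 \cdot 5452} = \left(- \frac{46361}{5}\right) \frac{1}{5452} = - \frac{46361}{27260}$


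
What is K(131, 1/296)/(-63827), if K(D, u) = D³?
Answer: -2248091/63827 ≈ -35.222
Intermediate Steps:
K(131, 1/296)/(-63827) = 131³/(-63827) = 2248091*(-1/63827) = -2248091/63827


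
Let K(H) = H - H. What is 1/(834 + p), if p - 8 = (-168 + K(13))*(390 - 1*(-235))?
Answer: -1/104158 ≈ -9.6008e-6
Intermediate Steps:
K(H) = 0
p = -104992 (p = 8 + (-168 + 0)*(390 - 1*(-235)) = 8 - 168*(390 + 235) = 8 - 168*625 = 8 - 105000 = -104992)
1/(834 + p) = 1/(834 - 104992) = 1/(-104158) = -1/104158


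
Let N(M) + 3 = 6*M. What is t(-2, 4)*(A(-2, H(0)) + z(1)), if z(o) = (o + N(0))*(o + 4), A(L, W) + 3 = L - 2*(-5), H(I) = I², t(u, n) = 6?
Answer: -30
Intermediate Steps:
N(M) = -3 + 6*M
A(L, W) = 7 + L (A(L, W) = -3 + (L - 2*(-5)) = -3 + (L + 10) = -3 + (10 + L) = 7 + L)
z(o) = (-3 + o)*(4 + o) (z(o) = (o + (-3 + 6*0))*(o + 4) = (o + (-3 + 0))*(4 + o) = (o - 3)*(4 + o) = (-3 + o)*(4 + o))
t(-2, 4)*(A(-2, H(0)) + z(1)) = 6*((7 - 2) + (-12 + 1 + 1²)) = 6*(5 + (-12 + 1 + 1)) = 6*(5 - 10) = 6*(-5) = -30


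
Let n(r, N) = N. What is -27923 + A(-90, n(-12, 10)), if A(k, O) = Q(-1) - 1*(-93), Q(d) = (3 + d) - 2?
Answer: -27830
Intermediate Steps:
Q(d) = 1 + d
A(k, O) = 93 (A(k, O) = (1 - 1) - 1*(-93) = 0 + 93 = 93)
-27923 + A(-90, n(-12, 10)) = -27923 + 93 = -27830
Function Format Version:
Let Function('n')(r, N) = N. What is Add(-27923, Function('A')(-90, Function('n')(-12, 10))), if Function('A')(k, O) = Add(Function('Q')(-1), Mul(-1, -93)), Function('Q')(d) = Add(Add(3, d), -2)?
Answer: -27830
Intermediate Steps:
Function('Q')(d) = Add(1, d)
Function('A')(k, O) = 93 (Function('A')(k, O) = Add(Add(1, -1), Mul(-1, -93)) = Add(0, 93) = 93)
Add(-27923, Function('A')(-90, Function('n')(-12, 10))) = Add(-27923, 93) = -27830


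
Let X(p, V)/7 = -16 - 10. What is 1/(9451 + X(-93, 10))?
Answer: 1/9269 ≈ 0.00010789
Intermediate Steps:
X(p, V) = -182 (X(p, V) = 7*(-16 - 10) = 7*(-26) = -182)
1/(9451 + X(-93, 10)) = 1/(9451 - 182) = 1/9269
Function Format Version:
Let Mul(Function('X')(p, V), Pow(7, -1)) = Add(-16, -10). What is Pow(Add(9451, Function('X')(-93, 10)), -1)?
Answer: Rational(1, 9269) ≈ 0.00010789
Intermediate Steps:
Function('X')(p, V) = -182 (Function('X')(p, V) = Mul(7, Add(-16, -10)) = Mul(7, -26) = -182)
Pow(Add(9451, Function('X')(-93, 10)), -1) = Pow(Add(9451, -182), -1) = Pow(9269, -1) = Rational(1, 9269)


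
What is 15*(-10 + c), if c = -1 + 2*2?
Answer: -105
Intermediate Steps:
c = 3 (c = -1 + 4 = 3)
15*(-10 + c) = 15*(-10 + 3) = 15*(-7) = -105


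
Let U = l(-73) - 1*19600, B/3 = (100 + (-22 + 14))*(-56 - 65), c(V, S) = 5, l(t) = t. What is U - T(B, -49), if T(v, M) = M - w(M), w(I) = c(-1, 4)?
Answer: -19619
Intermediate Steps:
B = -33396 (B = 3*((100 + (-22 + 14))*(-56 - 65)) = 3*((100 - 8)*(-121)) = 3*(92*(-121)) = 3*(-11132) = -33396)
w(I) = 5
U = -19673 (U = -73 - 1*19600 = -73 - 19600 = -19673)
T(v, M) = -5 + M (T(v, M) = M - 1*5 = M - 5 = -5 + M)
U - T(B, -49) = -19673 - (-5 - 49) = -19673 - 1*(-54) = -19673 + 54 = -19619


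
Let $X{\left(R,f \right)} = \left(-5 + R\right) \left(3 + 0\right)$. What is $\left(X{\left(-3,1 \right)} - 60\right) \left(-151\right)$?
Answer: $12684$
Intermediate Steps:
$X{\left(R,f \right)} = -15 + 3 R$ ($X{\left(R,f \right)} = \left(-5 + R\right) 3 = -15 + 3 R$)
$\left(X{\left(-3,1 \right)} - 60\right) \left(-151\right) = \left(\left(-15 + 3 \left(-3\right)\right) - 60\right) \left(-151\right) = \left(\left(-15 - 9\right) - 60\right) \left(-151\right) = \left(-24 - 60\right) \left(-151\right) = \left(-84\right) \left(-151\right) = 12684$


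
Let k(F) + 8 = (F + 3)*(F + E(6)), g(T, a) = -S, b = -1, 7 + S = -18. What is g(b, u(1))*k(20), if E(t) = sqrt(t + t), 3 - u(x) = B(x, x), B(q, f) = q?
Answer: 11300 + 1150*sqrt(3) ≈ 13292.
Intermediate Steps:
u(x) = 3 - x
S = -25 (S = -7 - 18 = -25)
g(T, a) = 25 (g(T, a) = -1*(-25) = 25)
E(t) = sqrt(2)*sqrt(t) (E(t) = sqrt(2*t) = sqrt(2)*sqrt(t))
k(F) = -8 + (3 + F)*(F + 2*sqrt(3)) (k(F) = -8 + (F + 3)*(F + sqrt(2)*sqrt(6)) = -8 + (3 + F)*(F + 2*sqrt(3)))
g(b, u(1))*k(20) = 25*(-8 + 20**2 + 3*20 + 6*sqrt(3) + 2*20*sqrt(3)) = 25*(-8 + 400 + 60 + 6*sqrt(3) + 40*sqrt(3)) = 25*(452 + 46*sqrt(3)) = 11300 + 1150*sqrt(3)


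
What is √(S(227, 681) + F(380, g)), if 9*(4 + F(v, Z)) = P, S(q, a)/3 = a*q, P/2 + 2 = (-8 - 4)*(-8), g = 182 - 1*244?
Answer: √4174001/3 ≈ 681.01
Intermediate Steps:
g = -62 (g = 182 - 244 = -62)
P = 188 (P = -4 + 2*((-8 - 4)*(-8)) = -4 + 2*(-12*(-8)) = -4 + 2*96 = -4 + 192 = 188)
S(q, a) = 3*a*q (S(q, a) = 3*(a*q) = 3*a*q)
F(v, Z) = 152/9 (F(v, Z) = -4 + (⅑)*188 = -4 + 188/9 = 152/9)
√(S(227, 681) + F(380, g)) = √(3*681*227 + 152/9) = √(463761 + 152/9) = √(4174001/9) = √4174001/3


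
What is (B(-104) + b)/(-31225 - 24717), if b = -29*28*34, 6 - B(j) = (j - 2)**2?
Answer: 19419/27971 ≈ 0.69425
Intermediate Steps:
B(j) = 6 - (-2 + j)**2 (B(j) = 6 - (j - 2)**2 = 6 - (-2 + j)**2)
b = -27608 (b = -812*34 = -27608)
(B(-104) + b)/(-31225 - 24717) = ((6 - (-2 - 104)**2) - 27608)/(-31225 - 24717) = ((6 - 1*(-106)**2) - 27608)/(-55942) = ((6 - 1*11236) - 27608)*(-1/55942) = ((6 - 11236) - 27608)*(-1/55942) = (-11230 - 27608)*(-1/55942) = -38838*(-1/55942) = 19419/27971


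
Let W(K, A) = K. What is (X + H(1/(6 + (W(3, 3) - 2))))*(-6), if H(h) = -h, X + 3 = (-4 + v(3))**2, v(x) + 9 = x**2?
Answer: -540/7 ≈ -77.143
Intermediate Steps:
v(x) = -9 + x**2
X = 13 (X = -3 + (-4 + (-9 + 3**2))**2 = -3 + (-4 + (-9 + 9))**2 = -3 + (-4 + 0)**2 = -3 + (-4)**2 = -3 + 16 = 13)
(X + H(1/(6 + (W(3, 3) - 2))))*(-6) = (13 - 1/(6 + (3 - 2)))*(-6) = (13 - 1/(6 + 1))*(-6) = (13 - 1/7)*(-6) = (90/7)*(-6) = -540/7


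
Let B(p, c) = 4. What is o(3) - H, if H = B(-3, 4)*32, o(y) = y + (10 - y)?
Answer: -118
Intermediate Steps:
o(y) = 10
H = 128 (H = 4*32 = 128)
o(3) - H = 10 - 1*128 = 10 - 128 = -118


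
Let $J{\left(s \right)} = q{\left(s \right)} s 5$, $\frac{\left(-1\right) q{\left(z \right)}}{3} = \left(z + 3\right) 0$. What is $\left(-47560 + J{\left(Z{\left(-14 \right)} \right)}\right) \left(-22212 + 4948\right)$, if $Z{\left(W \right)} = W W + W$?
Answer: $821075840$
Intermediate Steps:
$Z{\left(W \right)} = W + W^{2}$ ($Z{\left(W \right)} = W^{2} + W = W + W^{2}$)
$q{\left(z \right)} = 0$ ($q{\left(z \right)} = - 3 \left(z + 3\right) 0 = - 3 \left(3 + z\right) 0 = \left(-3\right) 0 = 0$)
$J{\left(s \right)} = 0$ ($J{\left(s \right)} = 0 s 5 = 0 \cdot 5 = 0$)
$\left(-47560 + J{\left(Z{\left(-14 \right)} \right)}\right) \left(-22212 + 4948\right) = \left(-47560 + 0\right) \left(-22212 + 4948\right) = \left(-47560\right) \left(-17264\right) = 821075840$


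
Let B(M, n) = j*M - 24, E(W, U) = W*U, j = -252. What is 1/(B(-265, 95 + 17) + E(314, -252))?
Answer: -1/12372 ≈ -8.0828e-5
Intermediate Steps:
E(W, U) = U*W
B(M, n) = -24 - 252*M (B(M, n) = -252*M - 24 = -24 - 252*M)
1/(B(-265, 95 + 17) + E(314, -252)) = 1/((-24 - 252*(-265)) - 252*314) = 1/((-24 + 66780) - 79128) = 1/(66756 - 79128) = 1/(-12372) = -1/12372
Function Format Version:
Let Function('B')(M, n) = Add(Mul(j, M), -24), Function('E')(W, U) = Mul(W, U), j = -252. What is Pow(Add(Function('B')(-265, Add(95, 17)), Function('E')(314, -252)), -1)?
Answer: Rational(-1, 12372) ≈ -8.0828e-5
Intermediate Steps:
Function('E')(W, U) = Mul(U, W)
Function('B')(M, n) = Add(-24, Mul(-252, M)) (Function('B')(M, n) = Add(Mul(-252, M), -24) = Add(-24, Mul(-252, M)))
Pow(Add(Function('B')(-265, Add(95, 17)), Function('E')(314, -252)), -1) = Pow(Add(Add(-24, Mul(-252, -265)), Mul(-252, 314)), -1) = Pow(Add(Add(-24, 66780), -79128), -1) = Pow(Add(66756, -79128), -1) = Pow(-12372, -1) = Rational(-1, 12372)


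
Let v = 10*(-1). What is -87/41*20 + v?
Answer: -2150/41 ≈ -52.439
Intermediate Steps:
v = -10
-87/41*20 + v = -87/41*20 - 10 = -1740/41 - 10 = -2150/41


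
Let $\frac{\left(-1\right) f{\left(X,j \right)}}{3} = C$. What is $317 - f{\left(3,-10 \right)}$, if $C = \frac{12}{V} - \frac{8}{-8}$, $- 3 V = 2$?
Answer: $266$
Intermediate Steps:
$V = - \frac{2}{3}$ ($V = \left(- \frac{1}{3}\right) 2 = - \frac{2}{3} \approx -0.66667$)
$C = -17$ ($C = \frac{12}{- \frac{2}{3}} - \frac{8}{-8} = 12 \left(- \frac{3}{2}\right) - -1 = -18 + 1 = -17$)
$f{\left(X,j \right)} = 51$ ($f{\left(X,j \right)} = \left(-3\right) \left(-17\right) = 51$)
$317 - f{\left(3,-10 \right)} = 317 - 51 = 266$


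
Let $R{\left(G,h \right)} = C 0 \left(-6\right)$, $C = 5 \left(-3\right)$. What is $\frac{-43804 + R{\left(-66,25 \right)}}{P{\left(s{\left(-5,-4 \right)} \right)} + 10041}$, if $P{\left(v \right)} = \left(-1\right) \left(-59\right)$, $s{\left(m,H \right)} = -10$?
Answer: $- \frac{10951}{2525} \approx -4.337$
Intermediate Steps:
$P{\left(v \right)} = 59$
$C = -15$
$R{\left(G,h \right)} = 0$ ($R{\left(G,h \right)} = \left(-15\right) 0 \left(-6\right) = 0 \left(-6\right) = 0$)
$\frac{-43804 + R{\left(-66,25 \right)}}{P{\left(s{\left(-5,-4 \right)} \right)} + 10041} = \frac{-43804 + 0}{59 + 10041} = - \frac{43804}{10100} = \left(-43804\right) \frac{1}{10100} = - \frac{10951}{2525}$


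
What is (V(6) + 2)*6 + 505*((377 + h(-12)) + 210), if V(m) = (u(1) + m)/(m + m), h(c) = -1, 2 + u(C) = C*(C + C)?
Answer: 295945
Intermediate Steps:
u(C) = -2 + 2*C² (u(C) = -2 + C*(C + C) = -2 + C*(2*C) = -2 + 2*C²)
V(m) = ½ (V(m) = ((-2 + 2*1²) + m)/(m + m) = ((-2 + 2*1) + m)/((2*m)) = ((-2 + 2) + m)*(1/(2*m)) = (0 + m)*(1/(2*m)) = m*(1/(2*m)) = ½)
(V(6) + 2)*6 + 505*((377 + h(-12)) + 210) = (½ + 2)*6 + 505*((377 - 1) + 210) = (5/2)*6 + 505*(376 + 210) = 15 + 505*586 = 15 + 295930 = 295945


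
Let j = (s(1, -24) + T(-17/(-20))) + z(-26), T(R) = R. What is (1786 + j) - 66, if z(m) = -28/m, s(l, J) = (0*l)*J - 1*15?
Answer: 443801/260 ≈ 1706.9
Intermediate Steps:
s(l, J) = -15 (s(l, J) = 0*J - 15 = 0 - 15 = -15)
j = -3399/260 (j = (-15 - 17/(-20)) - 28/(-26) = (-15 - 17*(-1/20)) - 28*(-1/26) = (-15 + 17/20) + 14/13 = -283/20 + 14/13 = -3399/260 ≈ -13.073)
(1786 + j) - 66 = (1786 - 3399/260) - 66 = 460961/260 - 66 = 443801/260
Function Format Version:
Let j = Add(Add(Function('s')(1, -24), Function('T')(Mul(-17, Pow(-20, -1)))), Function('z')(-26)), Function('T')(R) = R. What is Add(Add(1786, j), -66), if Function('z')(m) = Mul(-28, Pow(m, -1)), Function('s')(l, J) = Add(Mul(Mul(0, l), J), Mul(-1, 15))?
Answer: Rational(443801, 260) ≈ 1706.9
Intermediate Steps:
Function('s')(l, J) = -15 (Function('s')(l, J) = Add(Mul(0, J), -15) = Add(0, -15) = -15)
j = Rational(-3399, 260) (j = Add(Add(-15, Mul(-17, Pow(-20, -1))), Mul(-28, Pow(-26, -1))) = Add(Add(-15, Mul(-17, Rational(-1, 20))), Mul(-28, Rational(-1, 26))) = Add(Add(-15, Rational(17, 20)), Rational(14, 13)) = Add(Rational(-283, 20), Rational(14, 13)) = Rational(-3399, 260) ≈ -13.073)
Add(Add(1786, j), -66) = Add(Add(1786, Rational(-3399, 260)), -66) = Add(Rational(460961, 260), -66) = Rational(443801, 260)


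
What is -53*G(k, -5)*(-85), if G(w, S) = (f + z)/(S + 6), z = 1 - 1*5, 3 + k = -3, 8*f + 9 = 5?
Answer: -40545/2 ≈ -20273.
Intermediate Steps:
f = -½ (f = -9/8 + (⅛)*5 = -9/8 + 5/8 = -½ ≈ -0.50000)
k = -6 (k = -3 - 3 = -6)
z = -4 (z = 1 - 5 = -4)
G(w, S) = -9/(2*(6 + S)) (G(w, S) = (-½ - 4)/(S + 6) = -9/(2*(6 + S)))
-53*G(k, -5)*(-85) = -(-477)/(12 + 2*(-5))*(-85) = -(-477)/(12 - 10)*(-85) = -(-477)/2*(-85) = -53*(-9/2)*(-85) = (477/2)*(-85) = -40545/2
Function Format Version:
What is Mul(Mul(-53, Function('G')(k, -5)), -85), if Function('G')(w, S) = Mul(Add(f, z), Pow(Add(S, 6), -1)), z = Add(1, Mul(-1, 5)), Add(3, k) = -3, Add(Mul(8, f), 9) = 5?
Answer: Rational(-40545, 2) ≈ -20273.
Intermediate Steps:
f = Rational(-1, 2) (f = Add(Rational(-9, 8), Mul(Rational(1, 8), 5)) = Add(Rational(-9, 8), Rational(5, 8)) = Rational(-1, 2) ≈ -0.50000)
k = -6 (k = Add(-3, -3) = -6)
z = -4 (z = Add(1, -5) = -4)
Function('G')(w, S) = Mul(Rational(-9, 2), Pow(Add(6, S), -1)) (Function('G')(w, S) = Mul(Add(Rational(-1, 2), -4), Pow(Add(S, 6), -1)) = Mul(Rational(-9, 2), Pow(Add(6, S), -1)))
Mul(Mul(-53, Function('G')(k, -5)), -85) = Mul(Mul(-53, Mul(-9, Pow(Add(12, Mul(2, -5)), -1))), -85) = Mul(Mul(-53, Mul(-9, Pow(Add(12, -10), -1))), -85) = Mul(Mul(-53, Mul(-9, Pow(2, -1))), -85) = Mul(Mul(-53, Mul(-9, Rational(1, 2))), -85) = Mul(Mul(-53, Rational(-9, 2)), -85) = Mul(Rational(477, 2), -85) = Rational(-40545, 2)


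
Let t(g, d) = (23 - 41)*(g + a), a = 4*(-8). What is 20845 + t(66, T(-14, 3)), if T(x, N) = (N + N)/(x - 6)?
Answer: 20233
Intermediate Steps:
a = -32
T(x, N) = 2*N/(-6 + x) (T(x, N) = (2*N)/(-6 + x) = 2*N/(-6 + x))
t(g, d) = 576 - 18*g (t(g, d) = (23 - 41)*(g - 32) = -18*(-32 + g) = 576 - 18*g)
20845 + t(66, T(-14, 3)) = 20845 + (576 - 18*66) = 20845 + (576 - 1188) = 20845 - 612 = 20233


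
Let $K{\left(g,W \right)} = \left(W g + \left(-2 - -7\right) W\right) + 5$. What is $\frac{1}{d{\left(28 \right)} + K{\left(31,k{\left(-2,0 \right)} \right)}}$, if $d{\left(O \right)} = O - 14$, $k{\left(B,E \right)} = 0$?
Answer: $\frac{1}{19} \approx 0.052632$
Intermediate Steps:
$K{\left(g,W \right)} = 5 + 5 W + W g$ ($K{\left(g,W \right)} = \left(W g + \left(-2 + 7\right) W\right) + 5 = \left(W g + 5 W\right) + 5 = \left(5 W + W g\right) + 5 = 5 + 5 W + W g$)
$d{\left(O \right)} = -14 + O$
$\frac{1}{d{\left(28 \right)} + K{\left(31,k{\left(-2,0 \right)} \right)}} = \frac{1}{\left(-14 + 28\right) + \left(5 + 5 \cdot 0 + 0 \cdot 31\right)} = \frac{1}{14 + \left(5 + 0 + 0\right)} = \frac{1}{14 + 5} = \frac{1}{19}$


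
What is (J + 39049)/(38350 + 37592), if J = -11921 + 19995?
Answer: 47123/75942 ≈ 0.62051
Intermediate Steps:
J = 8074
(J + 39049)/(38350 + 37592) = (8074 + 39049)/(38350 + 37592) = 47123/75942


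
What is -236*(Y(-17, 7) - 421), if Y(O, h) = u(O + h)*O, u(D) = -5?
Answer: 79296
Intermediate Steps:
Y(O, h) = -5*O
-236*(Y(-17, 7) - 421) = -236*(-5*(-17) - 421) = -236*(85 - 421) = -236*(-336) = 79296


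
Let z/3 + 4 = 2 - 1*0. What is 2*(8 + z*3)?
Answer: -20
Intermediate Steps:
z = -6 (z = -12 + 3*(2 - 1*0) = -12 + 3*(2 + 0) = -12 + 3*2 = -12 + 6 = -6)
2*(8 + z*3) = 2*(8 - 6*3) = 2*(8 - 18) = 2*(-10) = -20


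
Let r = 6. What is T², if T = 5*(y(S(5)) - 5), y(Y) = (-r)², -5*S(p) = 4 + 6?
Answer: 24025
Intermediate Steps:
S(p) = -2 (S(p) = -(4 + 6)/5 = -⅕*10 = -2)
y(Y) = 36 (y(Y) = (-1*6)² = (-6)² = 36)
T = 155 (T = 5*(36 - 5) = 5*31 = 155)
T² = 155² = 24025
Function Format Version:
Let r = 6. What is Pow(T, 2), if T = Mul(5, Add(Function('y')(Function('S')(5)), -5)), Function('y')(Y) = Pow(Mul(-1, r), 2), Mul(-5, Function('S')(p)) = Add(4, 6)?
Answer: 24025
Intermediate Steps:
Function('S')(p) = -2 (Function('S')(p) = Mul(Rational(-1, 5), Add(4, 6)) = Mul(Rational(-1, 5), 10) = -2)
Function('y')(Y) = 36 (Function('y')(Y) = Pow(Mul(-1, 6), 2) = Pow(-6, 2) = 36)
T = 155 (T = Mul(5, Add(36, -5)) = Mul(5, 31) = 155)
Pow(T, 2) = Pow(155, 2) = 24025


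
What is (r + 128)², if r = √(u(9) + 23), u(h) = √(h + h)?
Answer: (128 + √(23 + 3*√2))² ≈ 17747.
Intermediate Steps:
u(h) = √2*√h (u(h) = √(2*h) = √2*√h)
r = √(23 + 3*√2) (r = √(√2*√9 + 23) = √(√2*3 + 23) = √(3*√2 + 23) = √(23 + 3*√2) ≈ 5.2195)
(r + 128)² = (√(23 + 3*√2) + 128)² = (128 + √(23 + 3*√2))²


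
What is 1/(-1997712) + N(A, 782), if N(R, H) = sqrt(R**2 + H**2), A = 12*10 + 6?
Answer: -1/1997712 + 10*sqrt(6274) ≈ 792.09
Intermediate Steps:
A = 126 (A = 120 + 6 = 126)
N(R, H) = sqrt(H**2 + R**2)
1/(-1997712) + N(A, 782) = 1/(-1997712) + sqrt(782**2 + 126**2) = -1/1997712 + sqrt(611524 + 15876) = -1/1997712 + sqrt(627400) = -1/1997712 + 10*sqrt(6274)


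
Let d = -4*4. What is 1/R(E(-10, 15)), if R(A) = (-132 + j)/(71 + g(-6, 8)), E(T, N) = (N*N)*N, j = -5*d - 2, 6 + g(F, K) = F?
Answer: -59/54 ≈ -1.0926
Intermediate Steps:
g(F, K) = -6 + F
d = -16
j = 78 (j = -5*(-16) - 2 = 80 - 2 = 78)
E(T, N) = N³ (E(T, N) = N²*N = N³)
R(A) = -54/59 (R(A) = (-132 + 78)/(71 + (-6 - 6)) = -54/(71 - 12) = -54/59)
1/R(E(-10, 15)) = 1/(-54/59) = -59/54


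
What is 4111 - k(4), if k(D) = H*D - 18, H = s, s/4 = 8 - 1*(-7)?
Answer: 3889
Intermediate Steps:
s = 60 (s = 4*(8 - 1*(-7)) = 4*(8 + 7) = 4*15 = 60)
H = 60
k(D) = -18 + 60*D (k(D) = 60*D - 18 = -18 + 60*D)
4111 - k(4) = 4111 - (-18 + 60*4) = 4111 - (-18 + 240) = 4111 - 1*222 = 4111 - 222 = 3889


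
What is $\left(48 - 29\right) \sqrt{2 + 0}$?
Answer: $19 \sqrt{2} \approx 26.87$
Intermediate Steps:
$\left(48 - 29\right) \sqrt{2 + 0} = 19 \sqrt{2}$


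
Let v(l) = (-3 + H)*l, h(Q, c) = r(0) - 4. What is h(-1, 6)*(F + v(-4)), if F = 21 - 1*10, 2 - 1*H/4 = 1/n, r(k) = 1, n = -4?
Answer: 39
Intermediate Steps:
H = 9 (H = 8 - 4/(-4) = 8 - 4*(-1/4) = 8 + 1 = 9)
h(Q, c) = -3 (h(Q, c) = 1 - 4 = -3)
v(l) = 6*l (v(l) = (-3 + 9)*l = 6*l)
F = 11 (F = 21 - 10 = 11)
h(-1, 6)*(F + v(-4)) = -3*(11 + 6*(-4)) = -3*(11 - 24) = -3*(-13) = 39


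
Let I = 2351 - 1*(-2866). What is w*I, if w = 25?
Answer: 130425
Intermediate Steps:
I = 5217 (I = 2351 + 2866 = 5217)
w*I = 25*5217 = 130425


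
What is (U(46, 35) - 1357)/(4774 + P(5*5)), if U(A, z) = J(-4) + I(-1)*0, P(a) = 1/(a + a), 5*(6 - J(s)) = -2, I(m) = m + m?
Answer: -22510/79567 ≈ -0.28291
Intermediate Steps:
I(m) = 2*m
J(s) = 32/5 (J(s) = 6 - ⅕*(-2) = 6 + ⅖ = 32/5)
P(a) = 1/(2*a)
U(A, z) = 32/5 (U(A, z) = 32/5 + (2*(-1))*0 = 32/5 - 2*0 = 32/5 + 0 = 32/5)
(U(46, 35) - 1357)/(4774 + P(5*5)) = (32/5 - 1357)/(4774 + 1/(2*((5*5)))) = -6753/(5*(4774 + (½)/25)) = -6753/(5*(4774 + (½)*(1/25))) = -6753/(5*(4774 + 1/50)) = -6753/(5*238701/50) = -6753/5*50/238701 = -22510/79567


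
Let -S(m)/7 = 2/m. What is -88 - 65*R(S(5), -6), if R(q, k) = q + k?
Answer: 484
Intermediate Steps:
S(m) = -14/m
R(q, k) = k + q
-88 - 65*R(S(5), -6) = -88 - 65*(-6 - 14/5) = -88 - 65*(-44/5) = -88 + 572 = 484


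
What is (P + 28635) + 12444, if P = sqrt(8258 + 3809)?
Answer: 41079 + sqrt(12067) ≈ 41189.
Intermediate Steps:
P = sqrt(12067) ≈ 109.85
(P + 28635) + 12444 = (sqrt(12067) + 28635) + 12444 = (28635 + sqrt(12067)) + 12444 = 41079 + sqrt(12067)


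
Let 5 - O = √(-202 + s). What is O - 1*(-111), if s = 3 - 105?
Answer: 116 - 4*I*√19 ≈ 116.0 - 17.436*I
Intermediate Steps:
s = -102
O = 5 - 4*I*√19 (O = 5 - √(-202 - 102) = 5 - √(-304) = 5 - 4*I*√19 ≈ 5.0 - 17.436*I)
O - 1*(-111) = (5 - 4*I*√19) - 1*(-111) = (5 - 4*I*√19) + 111 = 116 - 4*I*√19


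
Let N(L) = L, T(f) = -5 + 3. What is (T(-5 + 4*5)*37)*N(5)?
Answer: -370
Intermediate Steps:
T(f) = -2
(T(-5 + 4*5)*37)*N(5) = -2*37*5 = -74*5 = -370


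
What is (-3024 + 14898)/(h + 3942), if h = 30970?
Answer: 5937/17456 ≈ 0.34011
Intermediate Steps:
(-3024 + 14898)/(h + 3942) = (-3024 + 14898)/(30970 + 3942) = 11874/34912 = 11874*(1/34912) = 5937/17456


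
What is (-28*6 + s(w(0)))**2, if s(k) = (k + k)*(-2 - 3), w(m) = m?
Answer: 28224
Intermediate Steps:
s(k) = -10*k (s(k) = (2*k)*(-5) = -10*k)
(-28*6 + s(w(0)))**2 = (-28*6 - 10*0)**2 = (-168 + 0)**2 = (-168)**2 = 28224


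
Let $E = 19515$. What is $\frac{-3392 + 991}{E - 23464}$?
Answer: $\frac{2401}{3949} \approx 0.608$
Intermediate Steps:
$\frac{-3392 + 991}{E - 23464} = \frac{-3392 + 991}{19515 - 23464} = - \frac{2401}{19515 - 23464} = - \frac{2401}{-3949} = \left(-2401\right) \left(- \frac{1}{3949}\right) = \frac{2401}{3949}$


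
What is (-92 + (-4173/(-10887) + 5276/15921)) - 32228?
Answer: -1867321334165/57777309 ≈ -32319.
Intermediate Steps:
(-92 + (-4173/(-10887) + 5276/15921)) - 32228 = (-92 + (-4173*(-1/10887) + 5276*(1/15921))) - 32228 = (-92 + (1391/3629 + 5276/15921)) - 32228 = (-92 + 41292715/57777309) - 32228 = -5274219713/57777309 - 32228 = -1867321334165/57777309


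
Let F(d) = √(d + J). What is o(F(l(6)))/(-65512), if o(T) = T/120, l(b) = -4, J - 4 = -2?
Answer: -I*√2/7861440 ≈ -1.7989e-7*I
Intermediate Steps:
J = 2 (J = 4 - 2 = 2)
F(d) = √(2 + d) (F(d) = √(d + 2) = √(2 + d))
o(T) = T/120 (o(T) = T*(1/120) = T/120)
o(F(l(6)))/(-65512) = (√(2 - 4)/120)/(-65512) = (√(-2)/120)*(-1/65512) = ((I*√2)/120)*(-1/65512) = (I*√2/120)*(-1/65512) = -I*√2/7861440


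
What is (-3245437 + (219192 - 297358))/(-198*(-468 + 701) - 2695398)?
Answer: 3323603/2741532 ≈ 1.2123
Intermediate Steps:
(-3245437 + (219192 - 297358))/(-198*(-468 + 701) - 2695398) = (-3245437 - 78166)/(-198*233 - 2695398) = -3323603/(-46134 - 2695398) = -3323603/(-2741532) = -3323603*(-1/2741532) = 3323603/2741532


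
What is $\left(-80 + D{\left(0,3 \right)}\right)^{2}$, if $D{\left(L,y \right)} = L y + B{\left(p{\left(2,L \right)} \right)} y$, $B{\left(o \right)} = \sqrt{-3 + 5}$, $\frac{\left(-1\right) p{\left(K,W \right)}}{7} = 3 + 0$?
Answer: $6418 - 480 \sqrt{2} \approx 5739.2$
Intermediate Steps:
$p{\left(K,W \right)} = -21$ ($p{\left(K,W \right)} = - 7 \left(3 + 0\right) = \left(-7\right) 3 = -21$)
$B{\left(o \right)} = \sqrt{2}$
$D{\left(L,y \right)} = L y + y \sqrt{2}$ ($D{\left(L,y \right)} = L y + \sqrt{2} y = L y + y \sqrt{2}$)
$\left(-80 + D{\left(0,3 \right)}\right)^{2} = \left(-80 + 3 \left(0 + \sqrt{2}\right)\right)^{2} = \left(-80 + 3 \sqrt{2}\right)^{2}$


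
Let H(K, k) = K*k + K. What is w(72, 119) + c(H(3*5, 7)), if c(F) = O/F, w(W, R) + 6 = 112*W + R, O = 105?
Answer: 65423/8 ≈ 8177.9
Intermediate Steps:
H(K, k) = K + K*k
w(W, R) = -6 + R + 112*W (w(W, R) = -6 + (112*W + R) = -6 + (R + 112*W) = -6 + R + 112*W)
c(F) = 105/F
w(72, 119) + c(H(3*5, 7)) = (-6 + 119 + 112*72) + 105/(((3*5)*(1 + 7))) = (-6 + 119 + 8064) + 105/((15*8)) = 8177 + 105/120 = 8177 + 105*(1/120) = 8177 + 7/8 = 65423/8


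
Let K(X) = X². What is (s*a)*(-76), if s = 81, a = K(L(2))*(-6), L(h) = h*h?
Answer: 590976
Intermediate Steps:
L(h) = h²
a = -96 (a = (2²)²*(-6) = 4²*(-6) = 16*(-6) = -96)
(s*a)*(-76) = (81*(-96))*(-76) = -7776*(-76) = 590976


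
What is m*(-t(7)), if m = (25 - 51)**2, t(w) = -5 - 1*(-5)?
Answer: 0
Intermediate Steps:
t(w) = 0 (t(w) = -5 + 5 = 0)
m = 676 (m = (-26)**2 = 676)
m*(-t(7)) = 676*(-1*0) = 676*0 = 0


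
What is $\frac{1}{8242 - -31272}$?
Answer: $\frac{1}{39514} \approx 2.5307 \cdot 10^{-5}$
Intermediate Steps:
$\frac{1}{8242 - -31272} = \frac{1}{8242 + \left(-3829 + 35101\right)} = \frac{1}{8242 + 31272} = \frac{1}{39514}$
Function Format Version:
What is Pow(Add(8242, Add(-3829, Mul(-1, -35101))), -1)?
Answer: Rational(1, 39514) ≈ 2.5307e-5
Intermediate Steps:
Pow(Add(8242, Add(-3829, Mul(-1, -35101))), -1) = Pow(Add(8242, Add(-3829, 35101)), -1) = Pow(Add(8242, 31272), -1) = Pow(39514, -1) = Rational(1, 39514)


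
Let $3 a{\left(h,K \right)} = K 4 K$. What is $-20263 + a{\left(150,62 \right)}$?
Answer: $- \frac{45413}{3} \approx -15138.0$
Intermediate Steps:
$a{\left(h,K \right)} = \frac{4 K^{2}}{3}$ ($a{\left(h,K \right)} = \frac{K 4 K}{3} = \frac{4 K K}{3} = \frac{4 K^{2}}{3}$)
$-20263 + a{\left(150,62 \right)} = -20263 + \frac{4 \cdot 62^{2}}{3} = -20263 + \frac{4}{3} \cdot 3844 = -20263 + \frac{15376}{3} = - \frac{45413}{3}$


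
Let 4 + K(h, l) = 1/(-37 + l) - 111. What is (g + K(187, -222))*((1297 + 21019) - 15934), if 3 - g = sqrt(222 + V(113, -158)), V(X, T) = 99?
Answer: -185135438/259 - 6382*sqrt(321) ≈ -8.2915e+5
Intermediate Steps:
K(h, l) = -115 + 1/(-37 + l) (K(h, l) = -4 + (1/(-37 + l) - 111) = -4 + (-111 + 1/(-37 + l)) = -115 + 1/(-37 + l))
g = 3 - sqrt(321) (g = 3 - sqrt(222 + 99) = 3 - sqrt(321) ≈ -14.916)
(g + K(187, -222))*((1297 + 21019) - 15934) = ((3 - sqrt(321)) + (4256 - 115*(-222))/(-37 - 222))*((1297 + 21019) - 15934) = ((3 - sqrt(321)) + (4256 + 25530)/(-259))*(22316 - 15934) = ((3 - sqrt(321)) - 1/259*29786)*6382 = ((3 - sqrt(321)) - 29786/259)*6382 = (-29009/259 - sqrt(321))*6382 = -185135438/259 - 6382*sqrt(321)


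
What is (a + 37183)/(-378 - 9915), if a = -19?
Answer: -12388/3431 ≈ -3.6106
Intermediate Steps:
(a + 37183)/(-378 - 9915) = (-19 + 37183)/(-378 - 9915) = 37164/(-10293) = 37164*(-1/10293) = -12388/3431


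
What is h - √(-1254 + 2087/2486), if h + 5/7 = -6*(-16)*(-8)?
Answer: -5381/7 - I*√7744777502/2486 ≈ -768.71 - 35.4*I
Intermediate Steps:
h = -5381/7 (h = -5/7 - 6*(-16)*(-8) = -5/7 + 96*(-8) = -5/7 - 768 = -5381/7 ≈ -768.71)
h - √(-1254 + 2087/2486) = -5381/7 - √(-1254 + 2087/2486) = -5381/7 - √(-3115357/2486) = -5381/7 - I*√7744777502/2486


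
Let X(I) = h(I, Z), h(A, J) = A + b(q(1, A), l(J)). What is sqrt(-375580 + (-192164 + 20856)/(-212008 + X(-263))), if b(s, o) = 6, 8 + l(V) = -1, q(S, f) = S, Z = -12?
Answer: 4*I*sqrt(117515678480645)/70755 ≈ 612.84*I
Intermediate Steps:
l(V) = -9 (l(V) = -8 - 1 = -9)
h(A, J) = 6 + A (h(A, J) = A + 6 = 6 + A)
X(I) = 6 + I
sqrt(-375580 + (-192164 + 20856)/(-212008 + X(-263))) = sqrt(-375580 + (-192164 + 20856)/(-212008 + (6 - 263))) = sqrt(-375580 - 171308/(-212008 - 257)) = sqrt(-375580 - 171308/(-212265)) = sqrt(-375580 - 171308*(-1/212265)) = sqrt(-375580 + 171308/212265) = sqrt(-79722317392/212265) = 4*I*sqrt(117515678480645)/70755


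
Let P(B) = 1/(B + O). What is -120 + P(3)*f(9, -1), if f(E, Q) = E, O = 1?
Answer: -471/4 ≈ -117.75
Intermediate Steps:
P(B) = 1/(1 + B) (P(B) = 1/(B + 1) = 1/(1 + B))
-120 + P(3)*f(9, -1) = -120 + 9/(1 + 3) = -120 + 9/4 = -471/4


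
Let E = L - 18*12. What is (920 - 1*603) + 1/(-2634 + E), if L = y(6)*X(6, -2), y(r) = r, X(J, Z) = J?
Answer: 892037/2814 ≈ 317.00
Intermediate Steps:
L = 36 (L = 6*6 = 36)
E = -180 (E = 36 - 18*12 = 36 - 216 = -180)
(920 - 1*603) + 1/(-2634 + E) = (920 - 1*603) + 1/(-2634 - 180) = (920 - 603) + 1/(-2814) = 317 - 1/2814 = 892037/2814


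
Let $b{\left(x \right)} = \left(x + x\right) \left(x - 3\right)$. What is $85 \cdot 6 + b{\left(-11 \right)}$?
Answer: $818$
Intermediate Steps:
$b{\left(x \right)} = 2 x \left(-3 + x\right)$
$85 \cdot 6 + b{\left(-11 \right)} = 85 \cdot 6 + 2 \left(-11\right) \left(-3 - 11\right) = 510 + 2 \left(-11\right) \left(-14\right) = 510 + 308 = 818$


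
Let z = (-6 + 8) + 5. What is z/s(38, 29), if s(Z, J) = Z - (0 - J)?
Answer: 7/67 ≈ 0.10448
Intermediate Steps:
s(Z, J) = J + Z (s(Z, J) = Z - (-1)*J = Z + J = J + Z)
z = 7 (z = 2 + 5 = 7)
z/s(38, 29) = 7/(29 + 38) = 7/67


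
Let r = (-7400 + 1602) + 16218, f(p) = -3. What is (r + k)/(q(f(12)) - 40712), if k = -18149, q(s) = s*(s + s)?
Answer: 7729/40694 ≈ 0.18993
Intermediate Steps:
r = 10420 (r = -5798 + 16218 = 10420)
q(s) = 2*s² (q(s) = s*(2*s) = 2*s²)
(r + k)/(q(f(12)) - 40712) = (10420 - 18149)/(2*(-3)² - 40712) = -7729/(2*9 - 40712) = -7729/(18 - 40712) = -7729/(-40694) = -7729*(-1/40694) = 7729/40694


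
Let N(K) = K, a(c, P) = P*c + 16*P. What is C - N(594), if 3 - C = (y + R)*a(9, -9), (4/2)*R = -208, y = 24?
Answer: -18591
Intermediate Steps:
a(c, P) = 16*P + P*c
R = -104 (R = (1/2)*(-208) = -104)
C = -17997 (C = 3 - (24 - 104)*(-9*(16 + 9)) = 3 - (-80)*(-9*25) = 3 - (-80)*(-225) = 3 - 1*18000 = 3 - 18000 = -17997)
C - N(594) = -17997 - 1*594 = -17997 - 594 = -18591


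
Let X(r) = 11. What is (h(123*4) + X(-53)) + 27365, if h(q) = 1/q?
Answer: 13468993/492 ≈ 27376.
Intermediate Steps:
(h(123*4) + X(-53)) + 27365 = (1/(123*4) + 11) + 27365 = (1/492 + 11) + 27365 = 5413/492 + 27365 = 13468993/492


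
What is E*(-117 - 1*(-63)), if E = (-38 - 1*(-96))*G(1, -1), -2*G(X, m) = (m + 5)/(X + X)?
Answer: 3132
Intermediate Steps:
G(X, m) = -(5 + m)/(4*X) (G(X, m) = -(m + 5)/(2*(X + X)) = -(5 + m)/(2*(2*X)) = -(5 + m)*1/(2*X)/2 = -(5 + m)/(4*X))
E = -58 (E = (-38 - 1*(-96))*((¼)*(-5 - 1*(-1))/1) = (-38 + 96)*((¼)*1*(-5 + 1)) = 58*((¼)*1*(-4)) = 58*(-1) = -58)
E*(-117 - 1*(-63)) = -58*(-117 - 1*(-63)) = -58*(-117 + 63) = -58*(-54) = 3132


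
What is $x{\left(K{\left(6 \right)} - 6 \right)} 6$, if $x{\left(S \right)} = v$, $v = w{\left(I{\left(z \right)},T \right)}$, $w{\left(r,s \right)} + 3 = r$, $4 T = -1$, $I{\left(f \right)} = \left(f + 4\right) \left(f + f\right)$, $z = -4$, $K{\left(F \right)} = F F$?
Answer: $-18$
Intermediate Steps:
$K{\left(F \right)} = F^{2}$
$I{\left(f \right)} = 2 f \left(4 + f\right)$ ($I{\left(f \right)} = \left(4 + f\right) 2 f = 2 f \left(4 + f\right)$)
$T = - \frac{1}{4}$ ($T = \frac{1}{4} \left(-1\right) = - \frac{1}{4} \approx -0.25$)
$w{\left(r,s \right)} = -3 + r$
$v = -3$ ($v = -3 + 2 \left(-4\right) \left(4 - 4\right) = -3 + 2 \left(-4\right) 0 = -3 + 0 = -3$)
$x{\left(S \right)} = -3$
$x{\left(K{\left(6 \right)} - 6 \right)} 6 = \left(-3\right) 6 = -18$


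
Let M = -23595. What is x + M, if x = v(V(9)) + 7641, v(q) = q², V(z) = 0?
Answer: -15954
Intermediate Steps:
x = 7641 (x = 0² + 7641 = 0 + 7641 = 7641)
x + M = 7641 - 23595 = -15954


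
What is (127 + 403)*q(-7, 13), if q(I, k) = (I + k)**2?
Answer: 19080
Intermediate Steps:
(127 + 403)*q(-7, 13) = (127 + 403)*(-7 + 13)**2 = 530*6**2 = 530*36 = 19080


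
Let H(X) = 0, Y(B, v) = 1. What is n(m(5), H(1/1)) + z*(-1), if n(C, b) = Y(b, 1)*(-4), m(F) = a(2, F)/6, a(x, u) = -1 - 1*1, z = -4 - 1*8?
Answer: 8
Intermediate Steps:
z = -12 (z = -4 - 8 = -12)
a(x, u) = -2 (a(x, u) = -1 - 1 = -2)
m(F) = -1/3 (m(F) = -2/6 = -2*1/6 = -1/3)
n(C, b) = -4 (n(C, b) = 1*(-4) = -4)
n(m(5), H(1/1)) + z*(-1) = -4 - 12*(-1) = -4 + 12 = 8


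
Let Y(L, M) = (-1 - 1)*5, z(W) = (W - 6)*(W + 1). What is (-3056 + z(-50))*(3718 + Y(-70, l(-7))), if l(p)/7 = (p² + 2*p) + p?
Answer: -1156896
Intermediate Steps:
z(W) = (1 + W)*(-6 + W) (z(W) = (-6 + W)*(1 + W) = (1 + W)*(-6 + W))
l(p) = 7*p² + 21*p (l(p) = 7*((p² + 2*p) + p) = 7*(p² + 3*p) = 7*p² + 21*p)
Y(L, M) = -10 (Y(L, M) = -2*5 = -10)
(-3056 + z(-50))*(3718 + Y(-70, l(-7))) = (-3056 + (-6 + (-50)² - 5*(-50)))*(3718 - 10) = (-3056 + (-6 + 2500 + 250))*3708 = (-3056 + 2744)*3708 = -312*3708 = -1156896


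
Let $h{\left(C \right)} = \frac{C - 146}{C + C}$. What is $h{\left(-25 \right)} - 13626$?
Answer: $- \frac{681129}{50} \approx -13623.0$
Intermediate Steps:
$h{\left(C \right)} = \frac{-146 + C}{2 C}$
$h{\left(-25 \right)} - 13626 = \frac{-146 - 25}{2 \left(-25\right)} - 13626 = \frac{1}{2} \left(- \frac{1}{25}\right) \left(-171\right) - 13626 = \frac{171}{50} - 13626 = - \frac{681129}{50}$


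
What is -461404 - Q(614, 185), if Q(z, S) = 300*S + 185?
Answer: -517089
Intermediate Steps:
Q(z, S) = 185 + 300*S
-461404 - Q(614, 185) = -461404 - (185 + 300*185) = -461404 - (185 + 55500) = -461404 - 1*55685 = -461404 - 55685 = -517089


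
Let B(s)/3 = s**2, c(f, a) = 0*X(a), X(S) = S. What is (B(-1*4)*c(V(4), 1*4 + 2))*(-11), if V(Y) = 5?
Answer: 0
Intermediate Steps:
c(f, a) = 0 (c(f, a) = 0*a = 0)
B(s) = 3*s**2
(B(-1*4)*c(V(4), 1*4 + 2))*(-11) = ((3*(-1*4)**2)*0)*(-11) = ((3*(-4)**2)*0)*(-11) = ((3*16)*0)*(-11) = (48*0)*(-11) = 0*(-11) = 0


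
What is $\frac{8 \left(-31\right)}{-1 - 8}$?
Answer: $\frac{248}{9} \approx 27.556$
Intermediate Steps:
$\frac{8 \left(-31\right)}{-1 - 8} = - \frac{248}{-9} = \left(-248\right) \left(- \frac{1}{9}\right) = \frac{248}{9}$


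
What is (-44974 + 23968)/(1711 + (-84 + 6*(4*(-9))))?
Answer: -21006/1411 ≈ -14.887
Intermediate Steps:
(-44974 + 23968)/(1711 + (-84 + 6*(4*(-9)))) = -21006/(1711 + (-84 + 6*(-36))) = -21006/(1711 + (-84 - 216)) = -21006/(1711 - 300) = -21006/1411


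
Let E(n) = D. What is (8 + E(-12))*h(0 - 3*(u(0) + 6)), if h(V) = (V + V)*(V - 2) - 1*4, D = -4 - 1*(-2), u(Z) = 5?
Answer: 13836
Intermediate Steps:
D = -2 (D = -4 + 2 = -2)
E(n) = -2
h(V) = -4 + 2*V*(-2 + V) (h(V) = (2*V)*(-2 + V) - 4 = 2*V*(-2 + V) - 4 = -4 + 2*V*(-2 + V))
(8 + E(-12))*h(0 - 3*(u(0) + 6)) = (8 - 2)*(-4 - 4*(0 - 3*(5 + 6)) + 2*(0 - 3*(5 + 6))²) = 6*(-4 - 4*(0 - 3*11) + 2*(0 - 3*11)²) = 6*(-4 - 4*(0 - 1*33) + 2*(0 - 1*33)²) = 6*(-4 - 4*(0 - 33) + 2*(0 - 33)²) = 6*(-4 - 4*(-33) + 2*(-33)²) = 6*(-4 + 132 + 2*1089) = 6*(-4 + 132 + 2178) = 6*2306 = 13836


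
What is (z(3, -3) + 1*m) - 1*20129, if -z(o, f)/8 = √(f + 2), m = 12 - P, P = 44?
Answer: -20161 - 8*I ≈ -20161.0 - 8.0*I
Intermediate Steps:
m = -32 (m = 12 - 1*44 = 12 - 44 = -32)
z(o, f) = -8*√(2 + f) (z(o, f) = -8*√(f + 2) = -8*√(2 + f))
(z(3, -3) + 1*m) - 1*20129 = (-8*√(2 - 3) + 1*(-32)) - 1*20129 = (-8*I - 32) - 20129 = (-32 - 8*I) - 20129 = -20161 - 8*I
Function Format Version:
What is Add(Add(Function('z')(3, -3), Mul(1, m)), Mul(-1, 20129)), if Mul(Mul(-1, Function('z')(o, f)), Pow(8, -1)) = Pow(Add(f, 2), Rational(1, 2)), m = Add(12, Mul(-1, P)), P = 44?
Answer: Add(-20161, Mul(-8, I)) ≈ Add(-20161., Mul(-8.0000, I))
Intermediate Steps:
m = -32 (m = Add(12, Mul(-1, 44)) = Add(12, -44) = -32)
Function('z')(o, f) = Mul(-8, Pow(Add(2, f), Rational(1, 2))) (Function('z')(o, f) = Mul(-8, Pow(Add(f, 2), Rational(1, 2))) = Mul(-8, Pow(Add(2, f), Rational(1, 2))))
Add(Add(Function('z')(3, -3), Mul(1, m)), Mul(-1, 20129)) = Add(Add(Mul(-8, Pow(Add(2, -3), Rational(1, 2))), Mul(1, -32)), Mul(-1, 20129)) = Add(Add(Mul(-8, Pow(-1, Rational(1, 2))), -32), -20129) = Add(Add(Mul(-8, I), -32), -20129) = Add(Add(-32, Mul(-8, I)), -20129) = Add(-20161, Mul(-8, I))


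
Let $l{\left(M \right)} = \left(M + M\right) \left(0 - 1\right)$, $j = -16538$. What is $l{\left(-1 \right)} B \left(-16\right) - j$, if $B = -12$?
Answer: $16922$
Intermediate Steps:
$l{\left(M \right)} = - 2 M$ ($l{\left(M \right)} = 2 M \left(-1\right) = - 2 M$)
$l{\left(-1 \right)} B \left(-16\right) - j = \left(-2\right) \left(-1\right) \left(-12\right) \left(-16\right) - -16538 = 2 \left(-12\right) \left(-16\right) + 16538 = \left(-24\right) \left(-16\right) + 16538 = 384 + 16538 = 16922$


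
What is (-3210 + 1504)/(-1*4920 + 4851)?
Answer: 1706/69 ≈ 24.725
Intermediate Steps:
(-3210 + 1504)/(-1*4920 + 4851) = -1706/(-4920 + 4851) = -1706/(-69) = -1706*(-1/69) = 1706/69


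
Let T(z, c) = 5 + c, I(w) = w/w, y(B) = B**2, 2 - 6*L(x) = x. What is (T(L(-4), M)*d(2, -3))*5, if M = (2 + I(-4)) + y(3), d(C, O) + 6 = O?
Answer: -765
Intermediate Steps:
d(C, O) = -6 + O
L(x) = 1/3 - x/6
I(w) = 1
M = 12 (M = (2 + 1) + 3**2 = 3 + 9 = 12)
(T(L(-4), M)*d(2, -3))*5 = ((5 + 12)*(-6 - 3))*5 = (17*(-9))*5 = -153*5 = -765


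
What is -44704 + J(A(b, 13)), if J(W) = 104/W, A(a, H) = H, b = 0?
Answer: -44696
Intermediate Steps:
-44704 + J(A(b, 13)) = -44704 + 104/13 = -44704 + 104*(1/13) = -44704 + 8 = -44696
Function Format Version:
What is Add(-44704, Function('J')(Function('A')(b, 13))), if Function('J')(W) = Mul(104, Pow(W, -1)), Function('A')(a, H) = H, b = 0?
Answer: -44696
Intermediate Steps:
Add(-44704, Function('J')(Function('A')(b, 13))) = Add(-44704, Mul(104, Pow(13, -1))) = Add(-44704, Mul(104, Rational(1, 13))) = Add(-44704, 8) = -44696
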